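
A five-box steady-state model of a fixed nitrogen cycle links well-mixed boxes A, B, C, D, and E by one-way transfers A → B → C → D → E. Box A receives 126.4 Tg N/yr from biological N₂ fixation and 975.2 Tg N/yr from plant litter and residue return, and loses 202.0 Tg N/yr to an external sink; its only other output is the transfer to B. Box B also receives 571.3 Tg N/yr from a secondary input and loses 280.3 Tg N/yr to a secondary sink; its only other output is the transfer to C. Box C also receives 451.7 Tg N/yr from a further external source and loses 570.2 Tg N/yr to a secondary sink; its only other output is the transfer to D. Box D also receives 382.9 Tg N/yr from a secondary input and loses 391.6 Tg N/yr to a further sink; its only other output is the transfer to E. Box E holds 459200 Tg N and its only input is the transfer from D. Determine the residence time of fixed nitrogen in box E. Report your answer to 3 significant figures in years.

Box A: F(A→B) = (126.4 + 975.2) − 202.0 = 899.60 Tg N/yr.
Box B: F(B→C) = (899.60 + 571.3) − 280.3 = 1190.6 Tg N/yr.
Box C: F(C→D) = (1190.6 + 451.7) − 570.2 = 1072.1 Tg N/yr.
Box D: F(D→E) = (1072.1 + 382.9) − 391.6 = 1063.4 Tg N/yr.
Box E throughput = its input = 1063.4 Tg N/yr; τ = 459200 / 1063.4 = 431.8 yr.

432 yr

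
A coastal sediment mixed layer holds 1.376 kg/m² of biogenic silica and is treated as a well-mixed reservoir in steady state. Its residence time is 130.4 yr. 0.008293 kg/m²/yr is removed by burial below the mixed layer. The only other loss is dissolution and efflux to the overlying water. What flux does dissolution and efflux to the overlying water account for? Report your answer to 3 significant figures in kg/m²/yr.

Total removal F = M/τ = 1.376 / 130.4 = 0.01055 kg/m²/yr.
Dissolution and efflux to the overlying water = F − (0.008293) = 0.01055 − 0.008293 = 0.002259 kg/m²/yr.

0.00226 kg/m²/yr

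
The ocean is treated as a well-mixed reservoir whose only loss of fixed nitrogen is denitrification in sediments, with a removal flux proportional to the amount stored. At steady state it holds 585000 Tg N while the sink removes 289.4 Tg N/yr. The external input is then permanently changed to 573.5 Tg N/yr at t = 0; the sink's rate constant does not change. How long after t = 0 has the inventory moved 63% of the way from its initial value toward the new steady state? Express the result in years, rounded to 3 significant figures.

τ = M₀/F₀ = 585000/289.4 = 2021 yr.
The remaining gap fraction is e^(−t/τ); 63% covered ⇒ e^(−t/τ) = 0.370.
t = −τ ln(0.370) = 2021 × 0.9943 = 2010 yr.

2010 yr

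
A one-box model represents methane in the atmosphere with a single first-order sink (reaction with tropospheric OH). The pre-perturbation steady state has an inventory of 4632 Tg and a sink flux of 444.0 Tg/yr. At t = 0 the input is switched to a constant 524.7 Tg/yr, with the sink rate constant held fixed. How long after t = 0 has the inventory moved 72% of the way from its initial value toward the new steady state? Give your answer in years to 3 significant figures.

13.3 yr

τ = M₀/F₀ = 4632/444.0 = 10.43 yr.
The remaining gap fraction is e^(−t/τ); 72% covered ⇒ e^(−t/τ) = 0.280.
t = −τ ln(0.280) = 10.43 × 1.273 = 13.28 yr.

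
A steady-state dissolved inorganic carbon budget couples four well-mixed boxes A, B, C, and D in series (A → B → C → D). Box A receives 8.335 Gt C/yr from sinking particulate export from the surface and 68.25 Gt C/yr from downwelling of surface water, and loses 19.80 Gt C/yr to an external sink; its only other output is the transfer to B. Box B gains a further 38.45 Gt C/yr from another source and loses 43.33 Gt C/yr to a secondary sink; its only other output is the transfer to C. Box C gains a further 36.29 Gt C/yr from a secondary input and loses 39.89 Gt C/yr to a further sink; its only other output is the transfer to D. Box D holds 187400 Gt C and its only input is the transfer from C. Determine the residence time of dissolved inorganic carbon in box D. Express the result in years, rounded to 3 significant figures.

Box A: F(A→B) = (8.335 + 68.25) − 19.80 = 56.785 Gt C/yr.
Box B: F(B→C) = (56.785 + 38.45) − 43.33 = 51.905 Gt C/yr.
Box C: F(C→D) = (51.905 + 36.29) − 39.89 = 48.305 Gt C/yr.
Box D throughput = its input = 48.305 Gt C/yr; τ = 187400 / 48.305 = 3880 yr.

3880 yr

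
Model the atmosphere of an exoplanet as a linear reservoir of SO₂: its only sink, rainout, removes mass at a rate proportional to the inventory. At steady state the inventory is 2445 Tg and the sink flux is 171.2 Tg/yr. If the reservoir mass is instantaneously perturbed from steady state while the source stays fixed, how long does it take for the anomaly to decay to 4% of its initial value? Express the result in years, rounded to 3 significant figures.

46.0 yr

For a linear reservoir the anomaly decays as exp(−t/τ) with τ = M/F = 2445/171.2 = 14.28 yr.
exp(−t/τ) = 0.04 ⇒ t = −τ ln(0.04) = 14.28 × 3.219 = 45.97 yr.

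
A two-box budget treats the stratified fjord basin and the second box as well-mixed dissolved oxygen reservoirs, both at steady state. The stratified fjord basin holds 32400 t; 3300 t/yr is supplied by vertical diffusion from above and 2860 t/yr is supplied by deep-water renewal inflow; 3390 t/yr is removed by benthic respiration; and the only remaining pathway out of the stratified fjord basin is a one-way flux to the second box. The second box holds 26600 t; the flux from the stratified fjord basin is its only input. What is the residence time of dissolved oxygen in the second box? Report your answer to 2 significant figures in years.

Balance the stratified fjord basin: ΣF_in = 3300 + 2860 = 6160.0 t/yr.
Flux to the second box = ΣF_in − (3390) = 2770.0 t/yr.
At steady state the output of the second box equals its input, 2770.0 t/yr.
τ = M / F = 26600 / 2770.0 = 9.603 yr.

9.6 yr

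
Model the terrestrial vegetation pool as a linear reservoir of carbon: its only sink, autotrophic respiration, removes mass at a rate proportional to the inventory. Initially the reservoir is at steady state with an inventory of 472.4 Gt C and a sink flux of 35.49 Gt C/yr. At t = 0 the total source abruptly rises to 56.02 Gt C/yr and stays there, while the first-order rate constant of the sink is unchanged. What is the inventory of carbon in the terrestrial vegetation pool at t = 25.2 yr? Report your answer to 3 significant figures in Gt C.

Residence time τ = M₀/F₀ = 13.31 yr. The eventual steady state is M_∞ = M₀·(F₁/F₀) = 472.4 × 56.02/35.49 = 745.67 Gt C.
The anomaly ΔM(t) = M(t) − M_∞ decays as ΔM₀·e^(−t/τ) with ΔM₀ = 472.4 − 745.67 = −273.3 Gt C.
At t = 25.2 yr, e^(−t/τ) = e^(−1.893) = 0.1506, so ΔM = −41.15 Gt C and M = 745.67 − 41.15 = 704.52 Gt C.

705 Gt C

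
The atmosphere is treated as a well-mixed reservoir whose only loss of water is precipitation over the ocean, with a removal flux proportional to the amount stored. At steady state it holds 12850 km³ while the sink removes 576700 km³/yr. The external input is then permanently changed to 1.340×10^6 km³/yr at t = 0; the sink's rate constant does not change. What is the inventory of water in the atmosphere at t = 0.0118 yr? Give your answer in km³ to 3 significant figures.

The sink rate constant is k = F₀/M₀ = 576700/12850 = 44.88 yr⁻¹.
Solving dM/dt = F₁ − kM with M(0) = M₀ gives M(t) = F₁/k + (M₀ − F₁/k)·e^(−kt).
F₁/k = 1.340×10^6/44.88 = 29858 km³; kt = 44.88 × 0.0118 = 0.5296, e^(−kt) = 0.5889.
M(0.0118) = 29858 + (12850 − 29858) × 0.5889 = 29858 − 10020 = 19843 km³.

19800 km³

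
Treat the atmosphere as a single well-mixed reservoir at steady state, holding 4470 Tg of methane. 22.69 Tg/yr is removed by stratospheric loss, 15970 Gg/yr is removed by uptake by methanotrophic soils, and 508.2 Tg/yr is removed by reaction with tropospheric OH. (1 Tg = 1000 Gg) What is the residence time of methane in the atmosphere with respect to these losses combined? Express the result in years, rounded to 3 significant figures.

Convert the uptake by methanotrophic soils flux: 15970 Gg/yr = 15.97 Tg/yr.
Total removal = 22.69 + 15.97 + 508.2 = 546.86 Tg/yr.
τ = M / ΣF_out = 4470 / 546.86 = 8.174 yr.

8.17 yr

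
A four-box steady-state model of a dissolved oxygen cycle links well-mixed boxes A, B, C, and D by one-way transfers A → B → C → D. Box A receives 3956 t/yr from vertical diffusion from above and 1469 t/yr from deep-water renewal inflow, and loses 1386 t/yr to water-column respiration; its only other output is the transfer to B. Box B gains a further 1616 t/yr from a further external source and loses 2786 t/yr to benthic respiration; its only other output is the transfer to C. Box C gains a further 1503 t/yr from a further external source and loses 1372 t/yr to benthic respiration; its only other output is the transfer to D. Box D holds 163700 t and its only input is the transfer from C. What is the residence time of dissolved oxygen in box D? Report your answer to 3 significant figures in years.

54.6 yr

Box A: F(A→B) = (3956 + 1469) − 1386 = 4039.0 t/yr.
Box B: F(B→C) = (4039.0 + 1616) − 2786 = 2869.0 t/yr.
Box C: F(C→D) = (2869.0 + 1503) − 1372 = 3000.0 t/yr.
Box D throughput = its input = 3000.0 t/yr; τ = 163700 / 3000.0 = 54.57 yr.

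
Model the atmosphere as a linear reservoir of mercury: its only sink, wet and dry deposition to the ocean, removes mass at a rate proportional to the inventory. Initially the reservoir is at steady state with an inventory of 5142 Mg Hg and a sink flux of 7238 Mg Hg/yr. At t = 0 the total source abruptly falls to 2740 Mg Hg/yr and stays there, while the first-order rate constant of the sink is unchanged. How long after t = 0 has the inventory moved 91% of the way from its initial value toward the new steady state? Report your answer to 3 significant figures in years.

1.71 yr

τ = M₀/F₀ = 5142/7238 = 0.7104 yr.
The remaining gap fraction is e^(−t/τ); 91% covered ⇒ e^(−t/τ) = 0.0900.
t = −τ ln(0.0900) = 0.7104 × 2.408 = 1.711 yr.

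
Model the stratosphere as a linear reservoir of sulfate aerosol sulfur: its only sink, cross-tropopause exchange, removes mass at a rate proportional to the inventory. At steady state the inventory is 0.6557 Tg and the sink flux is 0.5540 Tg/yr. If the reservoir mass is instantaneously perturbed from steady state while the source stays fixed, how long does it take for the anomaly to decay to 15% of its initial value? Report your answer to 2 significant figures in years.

2.2 yr

For a linear reservoir the anomaly decays as exp(−t/τ) with τ = M/F = 0.6557/0.5540 = 1.184 yr.
exp(−t/τ) = 0.15 ⇒ t = −τ ln(0.15) = 1.184 × 1.897 = 2.245 yr.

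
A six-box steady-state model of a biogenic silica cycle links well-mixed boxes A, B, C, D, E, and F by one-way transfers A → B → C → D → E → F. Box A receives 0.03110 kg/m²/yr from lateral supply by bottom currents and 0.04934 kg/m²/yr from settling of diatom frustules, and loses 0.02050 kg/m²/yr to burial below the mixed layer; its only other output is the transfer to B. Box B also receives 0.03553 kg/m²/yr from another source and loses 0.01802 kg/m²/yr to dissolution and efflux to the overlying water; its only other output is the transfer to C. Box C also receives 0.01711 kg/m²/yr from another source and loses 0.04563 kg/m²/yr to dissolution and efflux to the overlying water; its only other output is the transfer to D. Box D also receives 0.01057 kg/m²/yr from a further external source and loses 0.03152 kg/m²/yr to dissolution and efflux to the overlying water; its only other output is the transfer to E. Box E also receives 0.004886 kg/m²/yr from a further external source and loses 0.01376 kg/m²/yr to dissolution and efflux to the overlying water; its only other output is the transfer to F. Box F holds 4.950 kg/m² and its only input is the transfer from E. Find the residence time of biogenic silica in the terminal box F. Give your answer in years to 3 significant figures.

259 yr

Box A: F(A→B) = (0.03110 + 0.04934) − 0.02050 = 0.059940 kg/m²/yr.
Box B: F(B→C) = (0.059940 + 0.03553) − 0.01802 = 0.077450 kg/m²/yr.
Box C: F(C→D) = (0.077450 + 0.01711) − 0.04563 = 0.048930 kg/m²/yr.
Box D: F(D→E) = (0.048930 + 0.01057) − 0.03152 = 0.027980 kg/m²/yr.
Box E: F(E→F) = (0.027980 + 0.004886) − 0.01376 = 0.019106 kg/m²/yr.
Box F throughput = its input = 0.019106 kg/m²/yr; τ = 4.950 / 0.019106 = 259.1 yr.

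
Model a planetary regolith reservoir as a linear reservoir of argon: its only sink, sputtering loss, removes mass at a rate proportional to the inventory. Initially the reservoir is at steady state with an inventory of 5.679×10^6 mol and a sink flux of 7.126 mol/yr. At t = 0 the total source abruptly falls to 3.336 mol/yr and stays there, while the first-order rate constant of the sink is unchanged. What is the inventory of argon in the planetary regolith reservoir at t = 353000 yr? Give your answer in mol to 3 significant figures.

4.60×10^6 mol

τ = M₀/F₀ = 5.679×10^6/7.126 = 796900 yr; rate constant k = 1/τ.
New steady state M_∞ = F₁/k = F₁·τ = 3.336 × 796900 = 2.6586×10^6 mol.
M(t) = M_∞ + (M₀ − M_∞)·e^(−t/τ); t/τ = 353000/796900 = 0.4429, so e^(−t/τ) = 0.6421.
M(t) = 2.6586×10^6 + 3.020×10^6 × 0.6421 = 4.5981×10^6 mol.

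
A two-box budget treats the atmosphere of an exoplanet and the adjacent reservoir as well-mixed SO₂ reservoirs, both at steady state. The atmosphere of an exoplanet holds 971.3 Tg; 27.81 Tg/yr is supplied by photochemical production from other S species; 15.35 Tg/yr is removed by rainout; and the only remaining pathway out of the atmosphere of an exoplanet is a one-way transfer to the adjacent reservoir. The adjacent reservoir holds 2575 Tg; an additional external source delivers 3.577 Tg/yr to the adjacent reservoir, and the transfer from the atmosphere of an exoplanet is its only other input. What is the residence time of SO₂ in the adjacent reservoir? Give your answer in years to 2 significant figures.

Balance the atmosphere of an exoplanet: ΣF_in = 27.810 Tg/yr.
Transfer to the adjacent reservoir = ΣF_in − (15.35) = 12.460 Tg/yr.
Total input to the adjacent reservoir = 12.460 + 3.577 = 16.037 Tg/yr; at steady state this equals its total output.
τ = M / F = 2575 / 16.037 = 160.6 yr.

160 yr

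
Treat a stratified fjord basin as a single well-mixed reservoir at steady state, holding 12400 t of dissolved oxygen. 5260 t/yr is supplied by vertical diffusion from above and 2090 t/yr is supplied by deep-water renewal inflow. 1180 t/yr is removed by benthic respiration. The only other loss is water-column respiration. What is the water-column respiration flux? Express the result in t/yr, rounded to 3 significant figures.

6170 t/yr

At steady state ΣF_in = ΣF_out.
ΣF_in = 5260 + 2090 = 7350.0 t/yr.
Water-column respiration flux = ΣF_in − (1180) = 7350.0 − 1180 = 6170 t/yr.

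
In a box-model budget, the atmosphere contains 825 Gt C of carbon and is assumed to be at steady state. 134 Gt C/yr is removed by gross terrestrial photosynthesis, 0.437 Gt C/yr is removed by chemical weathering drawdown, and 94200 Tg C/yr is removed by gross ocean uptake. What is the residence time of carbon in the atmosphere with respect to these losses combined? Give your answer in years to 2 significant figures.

Convert the gross ocean uptake flux: 94200 Tg C/yr = 94.20 Gt C/yr.
Total removal = 134.0 + 0.4370 + 94.20 = 228.64 Gt C/yr.
τ = M / ΣF_out = 825 / 228.64 = 3.608 yr.

3.6 yr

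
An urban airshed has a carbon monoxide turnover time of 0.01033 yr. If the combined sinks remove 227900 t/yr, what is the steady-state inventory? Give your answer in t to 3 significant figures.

2350 t

τ = M/F ⇒ M = τ × F = 0.01033 × 227900 = 2354 t.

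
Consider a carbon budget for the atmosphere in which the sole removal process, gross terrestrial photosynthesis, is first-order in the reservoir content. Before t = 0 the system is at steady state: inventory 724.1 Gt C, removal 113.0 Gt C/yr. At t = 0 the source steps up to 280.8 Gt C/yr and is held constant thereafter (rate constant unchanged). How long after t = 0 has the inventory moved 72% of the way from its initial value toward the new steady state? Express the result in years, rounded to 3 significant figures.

8.16 yr

τ = M₀/F₀ = 724.1/113.0 = 6.408 yr.
The remaining gap fraction is e^(−t/τ); 72% covered ⇒ e^(−t/τ) = 0.280.
t = −τ ln(0.280) = 6.408 × 1.273 = 8.157 yr.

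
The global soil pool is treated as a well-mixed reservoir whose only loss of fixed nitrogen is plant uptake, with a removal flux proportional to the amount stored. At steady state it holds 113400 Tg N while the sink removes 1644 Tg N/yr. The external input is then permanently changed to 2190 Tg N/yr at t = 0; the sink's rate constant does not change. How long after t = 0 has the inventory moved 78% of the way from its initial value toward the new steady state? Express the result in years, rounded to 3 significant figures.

τ = M₀/F₀ = 113400/1644 = 68.98 yr.
The remaining gap fraction is e^(−t/τ); 78% covered ⇒ e^(−t/τ) = 0.220.
t = −τ ln(0.220) = 68.98 × 1.514 = 104.4 yr.

104 yr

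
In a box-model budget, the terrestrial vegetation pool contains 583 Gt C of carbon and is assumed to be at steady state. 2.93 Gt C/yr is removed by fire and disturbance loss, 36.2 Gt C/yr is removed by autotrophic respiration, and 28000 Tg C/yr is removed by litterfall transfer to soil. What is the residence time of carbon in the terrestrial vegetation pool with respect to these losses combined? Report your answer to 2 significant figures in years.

Convert the litterfall transfer to soil flux: 28000 Tg C/yr = 28.00 Gt C/yr.
Total removal = 2.930 + 36.20 + 28.00 = 67.130 Gt C/yr.
τ = M / ΣF_out = 583 / 67.130 = 8.685 yr.

8.7 yr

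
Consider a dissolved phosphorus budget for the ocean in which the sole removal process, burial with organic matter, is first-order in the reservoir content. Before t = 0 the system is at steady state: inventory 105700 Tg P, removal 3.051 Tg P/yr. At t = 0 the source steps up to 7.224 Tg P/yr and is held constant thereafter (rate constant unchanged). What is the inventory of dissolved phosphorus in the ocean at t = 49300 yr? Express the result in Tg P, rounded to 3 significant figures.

The sink rate constant is k = F₀/M₀ = 3.051/105700 = 2.886×10^-5 yr⁻¹.
Solving dM/dt = F₁ − kM with M(0) = M₀ gives M(t) = F₁/k + (M₀ − F₁/k)·e^(−kt).
F₁/k = 7.224/2.886×10^-5 = 250270 Tg P; kt = 2.886×10^-5 × 49300 = 1.423, e^(−kt) = 0.2410.
M(49300) = 250270 + (105700 − 250270) × 0.2410 = 250270 − 34840 = 215430 Tg P.

215000 Tg P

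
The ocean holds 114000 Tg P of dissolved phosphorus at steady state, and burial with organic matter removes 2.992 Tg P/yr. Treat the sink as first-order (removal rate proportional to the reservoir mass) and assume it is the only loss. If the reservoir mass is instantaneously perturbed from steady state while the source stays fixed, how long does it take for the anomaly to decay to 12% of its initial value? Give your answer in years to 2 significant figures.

81000 yr

For a linear reservoir the anomaly decays as exp(−t/τ) with τ = M/F = 114000/2.992 = 38100 yr.
exp(−t/τ) = 0.12 ⇒ t = −τ ln(0.12) = 38100 × 2.120 = 80790 yr.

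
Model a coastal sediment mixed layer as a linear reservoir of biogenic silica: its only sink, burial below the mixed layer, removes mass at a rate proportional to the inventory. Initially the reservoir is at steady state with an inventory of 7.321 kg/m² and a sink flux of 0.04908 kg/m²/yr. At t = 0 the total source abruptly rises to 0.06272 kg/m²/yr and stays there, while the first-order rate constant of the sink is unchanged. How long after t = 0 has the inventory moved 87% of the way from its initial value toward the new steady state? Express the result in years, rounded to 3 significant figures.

304 yr

τ = M₀/F₀ = 7.321/0.04908 = 149.2 yr.
The remaining gap fraction is e^(−t/τ); 87% covered ⇒ e^(−t/τ) = 0.130.
t = −τ ln(0.130) = 149.2 × 2.040 = 304.3 yr.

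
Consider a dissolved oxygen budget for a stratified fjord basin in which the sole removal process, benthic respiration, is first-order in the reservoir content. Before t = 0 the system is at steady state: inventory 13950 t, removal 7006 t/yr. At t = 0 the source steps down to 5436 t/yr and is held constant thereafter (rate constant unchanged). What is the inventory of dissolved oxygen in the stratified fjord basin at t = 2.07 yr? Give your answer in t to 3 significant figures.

The sink rate constant is k = F₀/M₀ = 7006/13950 = 0.5022 yr⁻¹.
Solving dM/dt = F₁ − kM with M(0) = M₀ gives M(t) = F₁/k + (M₀ − F₁/k)·e^(−kt).
F₁/k = 5436/0.5022 = 10824 t; kt = 0.5022 × 2.07 = 1.040, e^(−kt) = 0.3536.
M(2.07) = 10824 + (13950 − 10824) × 0.3536 = 10824 + 1105 = 11929 t.

11900 t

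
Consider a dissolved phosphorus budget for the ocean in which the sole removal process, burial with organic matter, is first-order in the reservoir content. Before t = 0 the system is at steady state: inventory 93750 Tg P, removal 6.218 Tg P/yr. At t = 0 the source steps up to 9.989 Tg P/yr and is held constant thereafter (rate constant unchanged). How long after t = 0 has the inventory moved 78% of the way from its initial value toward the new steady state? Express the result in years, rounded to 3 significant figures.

22800 yr

τ = M₀/F₀ = 93750/6.218 = 15080 yr.
The remaining gap fraction is e^(−t/τ); 78% covered ⇒ e^(−t/τ) = 0.220.
t = −τ ln(0.220) = 15080 × 1.514 = 22830 yr.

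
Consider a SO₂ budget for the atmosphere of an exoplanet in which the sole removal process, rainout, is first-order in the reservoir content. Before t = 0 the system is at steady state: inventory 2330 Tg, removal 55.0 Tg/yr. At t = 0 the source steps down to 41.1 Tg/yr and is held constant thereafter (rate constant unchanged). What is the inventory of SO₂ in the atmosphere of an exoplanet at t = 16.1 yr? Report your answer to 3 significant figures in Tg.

2140 Tg

The sink rate constant is k = F₀/M₀ = 55.0/2330 = 0.02361 yr⁻¹.
Solving dM/dt = F₁ − kM with M(0) = M₀ gives M(t) = F₁/k + (M₀ − F₁/k)·e^(−kt).
F₁/k = 41.1/0.02361 = 1741.1 Tg; kt = 0.02361 × 16.1 = 0.3800, e^(−kt) = 0.6838.
M(16.1) = 1741.1 + (2330 − 1741.1) × 0.6838 = 1741.1 + 402.7 = 2143.8 Tg.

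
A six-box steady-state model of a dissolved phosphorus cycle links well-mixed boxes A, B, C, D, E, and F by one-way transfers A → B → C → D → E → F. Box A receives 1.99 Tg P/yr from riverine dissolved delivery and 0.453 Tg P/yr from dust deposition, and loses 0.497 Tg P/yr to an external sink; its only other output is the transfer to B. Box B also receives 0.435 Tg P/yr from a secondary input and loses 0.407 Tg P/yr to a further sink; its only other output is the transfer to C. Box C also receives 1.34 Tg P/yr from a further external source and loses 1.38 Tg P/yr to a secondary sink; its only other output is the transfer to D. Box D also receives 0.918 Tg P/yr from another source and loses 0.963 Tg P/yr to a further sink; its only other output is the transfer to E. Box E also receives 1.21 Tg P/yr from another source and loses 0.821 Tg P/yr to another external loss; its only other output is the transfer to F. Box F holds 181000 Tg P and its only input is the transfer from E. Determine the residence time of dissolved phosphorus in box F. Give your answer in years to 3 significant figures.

79500 yr

Box A: F(A→B) = (1.99 + 0.453) − 0.497 = 1.9460 Tg P/yr.
Box B: F(B→C) = (1.9460 + 0.435) − 0.407 = 1.9740 Tg P/yr.
Box C: F(C→D) = (1.9740 + 1.34) − 1.38 = 1.9340 Tg P/yr.
Box D: F(D→E) = (1.9340 + 0.918) − 0.963 = 1.8890 Tg P/yr.
Box E: F(E→F) = (1.8890 + 1.21) − 0.821 = 2.2780 Tg P/yr.
Box F throughput = its input = 2.2780 Tg P/yr; τ = 181000 / 2.2780 = 79460 yr.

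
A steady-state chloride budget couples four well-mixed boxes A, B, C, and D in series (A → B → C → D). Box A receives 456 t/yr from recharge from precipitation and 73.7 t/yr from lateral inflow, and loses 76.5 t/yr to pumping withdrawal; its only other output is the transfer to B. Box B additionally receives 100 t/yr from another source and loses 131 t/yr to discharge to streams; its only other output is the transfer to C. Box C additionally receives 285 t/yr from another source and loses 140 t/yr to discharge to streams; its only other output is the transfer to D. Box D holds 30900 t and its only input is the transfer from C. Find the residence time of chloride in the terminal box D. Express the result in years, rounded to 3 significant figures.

54.5 yr

Box A: F(A→B) = (456 + 73.7) − 76.5 = 453.20 t/yr.
Box B: F(B→C) = (453.20 + 100) − 131 = 422.20 t/yr.
Box C: F(C→D) = (422.20 + 285) − 140 = 567.20 t/yr.
Box D throughput = its input = 567.20 t/yr; τ = 30900 / 567.20 = 54.48 yr.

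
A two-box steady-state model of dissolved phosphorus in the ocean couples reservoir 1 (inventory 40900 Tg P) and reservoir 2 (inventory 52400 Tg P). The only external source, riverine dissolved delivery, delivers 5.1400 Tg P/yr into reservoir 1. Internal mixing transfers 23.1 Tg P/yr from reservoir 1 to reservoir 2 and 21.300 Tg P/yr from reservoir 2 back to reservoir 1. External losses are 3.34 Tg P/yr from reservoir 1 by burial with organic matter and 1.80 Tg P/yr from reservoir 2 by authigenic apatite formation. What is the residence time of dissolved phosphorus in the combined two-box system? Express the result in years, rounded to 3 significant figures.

18200 yr

Treat the two boxes together as one reservoir: the mixing fluxes between them are internal recycling, so τ = ΣM / Σ(external losses).
M_total = 40900 + 52400 = 93300 Tg P.
ΣF_external_out = 3.34 + 1.80 = 5.1400 Tg P/yr.
τ = M_total / ΣF_ext = 93300 / 5.1400 = 18150 yr.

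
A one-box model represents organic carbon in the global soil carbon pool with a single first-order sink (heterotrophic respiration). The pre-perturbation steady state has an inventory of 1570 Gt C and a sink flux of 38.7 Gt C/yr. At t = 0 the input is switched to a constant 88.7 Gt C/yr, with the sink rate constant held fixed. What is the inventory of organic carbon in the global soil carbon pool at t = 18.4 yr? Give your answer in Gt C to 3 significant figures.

2310 Gt C

Residence time τ = M₀/F₀ = 40.57 yr. The eventual steady state is M_∞ = M₀·(F₁/F₀) = 1570 × 88.7/38.7 = 3598.4 Gt C.
The anomaly ΔM(t) = M(t) − M_∞ decays as ΔM₀·e^(−t/τ) with ΔM₀ = 1570 − 3598.4 = −2028 Gt C.
At t = 18.4 yr, e^(−t/τ) = e^(−0.4536) = 0.6354, so ΔM = −1289 Gt C and M = 3598.4 − 1289 = 2309.6 Gt C.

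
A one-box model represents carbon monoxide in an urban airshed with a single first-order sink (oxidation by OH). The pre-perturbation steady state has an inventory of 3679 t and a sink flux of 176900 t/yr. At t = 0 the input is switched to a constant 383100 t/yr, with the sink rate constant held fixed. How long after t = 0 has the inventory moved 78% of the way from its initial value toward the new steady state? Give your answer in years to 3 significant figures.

0.0315 yr

τ = M₀/F₀ = 3679/176900 = 0.02080 yr.
The remaining gap fraction is e^(−t/τ); 78% covered ⇒ e^(−t/τ) = 0.220.
t = −τ ln(0.220) = 0.02080 × 1.514 = 0.03149 yr.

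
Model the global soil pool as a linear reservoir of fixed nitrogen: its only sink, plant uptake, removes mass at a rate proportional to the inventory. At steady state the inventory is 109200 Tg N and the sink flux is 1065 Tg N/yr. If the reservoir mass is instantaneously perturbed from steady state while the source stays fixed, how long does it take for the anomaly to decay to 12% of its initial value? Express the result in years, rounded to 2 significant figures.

For a linear reservoir the anomaly decays as exp(−t/τ) with τ = M/F = 109200/1065 = 102.5 yr.
exp(−t/τ) = 0.12 ⇒ t = −τ ln(0.12) = 102.5 × 2.120 = 217.4 yr.

220 yr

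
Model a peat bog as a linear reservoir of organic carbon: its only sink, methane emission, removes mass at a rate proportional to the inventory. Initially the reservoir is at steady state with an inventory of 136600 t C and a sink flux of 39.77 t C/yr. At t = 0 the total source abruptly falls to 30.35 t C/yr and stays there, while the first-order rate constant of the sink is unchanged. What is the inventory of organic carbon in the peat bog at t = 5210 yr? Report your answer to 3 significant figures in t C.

111000 t C

τ = M₀/F₀ = 136600/39.77 = 3435 yr; rate constant k = 1/τ.
New steady state M_∞ = F₁/k = F₁·τ = 30.35 × 3435 = 104240 t C.
M(t) = M_∞ + (M₀ − M_∞)·e^(−t/τ); t/τ = 5210/3435 = 1.517, so e^(−t/τ) = 0.2194.
M(t) = 104240 + 32360 × 0.2194 = 111340 t C.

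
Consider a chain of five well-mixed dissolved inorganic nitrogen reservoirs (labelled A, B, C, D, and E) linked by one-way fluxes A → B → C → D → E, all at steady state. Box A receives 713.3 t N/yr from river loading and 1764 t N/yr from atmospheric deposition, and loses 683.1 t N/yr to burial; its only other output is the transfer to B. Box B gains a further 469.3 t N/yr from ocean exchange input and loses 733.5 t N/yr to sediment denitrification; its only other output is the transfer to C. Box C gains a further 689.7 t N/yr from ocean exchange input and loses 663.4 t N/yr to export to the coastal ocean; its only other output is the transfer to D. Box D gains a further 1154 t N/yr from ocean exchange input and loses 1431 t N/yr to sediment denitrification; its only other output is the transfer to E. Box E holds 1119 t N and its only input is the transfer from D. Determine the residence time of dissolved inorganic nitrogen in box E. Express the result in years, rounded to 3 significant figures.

Box A: F(A→B) = (713.3 + 1764) − 683.1 = 1794.2 t N/yr.
Box B: F(B→C) = (1794.2 + 469.3) − 733.5 = 1530.0 t N/yr.
Box C: F(C→D) = (1530.0 + 689.7) − 663.4 = 1556.3 t N/yr.
Box D: F(D→E) = (1556.3 + 1154) − 1431 = 1279.3 t N/yr.
Box E throughput = its input = 1279.3 t N/yr; τ = 1119 / 1279.3 = 0.8747 yr.

0.875 yr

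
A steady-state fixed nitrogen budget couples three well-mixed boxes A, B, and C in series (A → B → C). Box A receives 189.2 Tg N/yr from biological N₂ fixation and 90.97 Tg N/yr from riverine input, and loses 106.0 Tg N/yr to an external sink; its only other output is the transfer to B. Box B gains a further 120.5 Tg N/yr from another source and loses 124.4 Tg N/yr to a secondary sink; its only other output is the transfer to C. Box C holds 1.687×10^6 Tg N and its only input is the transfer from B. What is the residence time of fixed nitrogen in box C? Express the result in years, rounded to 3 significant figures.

Box A: F(A→B) = (189.2 + 90.97) − 106.0 = 174.17 Tg N/yr.
Box B: F(B→C) = (174.17 + 120.5) − 124.4 = 170.27 Tg N/yr.
Box C throughput = its input = 170.27 Tg N/yr; τ = 1.687×10^6 / 170.27 = 9908 yr.

9910 yr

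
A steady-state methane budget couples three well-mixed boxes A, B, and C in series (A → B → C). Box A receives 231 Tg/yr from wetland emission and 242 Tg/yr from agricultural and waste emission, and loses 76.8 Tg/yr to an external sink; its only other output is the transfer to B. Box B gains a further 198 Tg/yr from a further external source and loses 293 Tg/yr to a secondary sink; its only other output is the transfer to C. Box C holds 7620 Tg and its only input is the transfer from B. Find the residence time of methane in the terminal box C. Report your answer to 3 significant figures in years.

Box A: F(A→B) = (231 + 242) − 76.8 = 396.20 Tg/yr.
Box B: F(B→C) = (396.20 + 198) − 293 = 301.20 Tg/yr.
Box C throughput = its input = 301.20 Tg/yr; τ = 7620 / 301.20 = 25.30 yr.

25.3 yr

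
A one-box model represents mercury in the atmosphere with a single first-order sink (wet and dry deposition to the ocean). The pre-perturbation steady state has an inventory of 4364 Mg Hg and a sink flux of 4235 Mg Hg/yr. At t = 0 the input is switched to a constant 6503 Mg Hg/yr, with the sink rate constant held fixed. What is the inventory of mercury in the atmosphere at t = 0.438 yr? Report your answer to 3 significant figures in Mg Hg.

5170 Mg Hg

τ = M₀/F₀ = 4364/4235 = 1.030 yr; rate constant k = 1/τ.
New steady state M_∞ = F₁/k = F₁·τ = 6503 × 1.030 = 6701.1 Mg Hg.
M(t) = M_∞ + (M₀ − M_∞)·e^(−t/τ); t/τ = 0.438/1.030 = 0.4251, so e^(−t/τ) = 0.6537.
M(t) = 6701.1 − 2337 × 0.6537 = 5173.2 Mg Hg.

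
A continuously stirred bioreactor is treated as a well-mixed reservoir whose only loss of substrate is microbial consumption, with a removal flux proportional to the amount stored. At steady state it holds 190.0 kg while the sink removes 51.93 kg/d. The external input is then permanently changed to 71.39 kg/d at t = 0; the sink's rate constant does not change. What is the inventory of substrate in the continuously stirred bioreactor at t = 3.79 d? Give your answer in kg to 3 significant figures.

Residence time τ = M₀/F₀ = 3.659 d. The eventual steady state is M_∞ = M₀·(F₁/F₀) = 190.0 × 71.39/51.93 = 261.20 kg.
The anomaly ΔM(t) = M(t) − M_∞ decays as ΔM₀·e^(−t/τ) with ΔM₀ = 190.0 − 261.20 = −71.20 kg.
At t = 3.79 d, e^(−t/τ) = e^(−1.036) = 0.3549, so ΔM = −25.27 kg and M = 261.20 − 25.27 = 235.93 kg.

236 kg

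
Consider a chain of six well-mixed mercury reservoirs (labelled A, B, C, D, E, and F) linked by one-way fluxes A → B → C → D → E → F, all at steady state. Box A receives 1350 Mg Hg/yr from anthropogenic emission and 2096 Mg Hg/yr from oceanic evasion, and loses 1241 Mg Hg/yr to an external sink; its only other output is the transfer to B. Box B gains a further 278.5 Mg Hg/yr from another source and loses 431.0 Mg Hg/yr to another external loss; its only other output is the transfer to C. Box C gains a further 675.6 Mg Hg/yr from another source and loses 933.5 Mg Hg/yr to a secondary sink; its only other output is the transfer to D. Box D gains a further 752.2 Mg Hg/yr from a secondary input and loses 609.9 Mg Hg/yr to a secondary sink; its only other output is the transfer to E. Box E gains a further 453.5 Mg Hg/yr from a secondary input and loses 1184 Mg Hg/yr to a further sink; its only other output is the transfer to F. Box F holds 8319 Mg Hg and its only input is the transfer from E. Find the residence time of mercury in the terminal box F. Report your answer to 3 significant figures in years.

Box A: F(A→B) = (1350 + 2096) − 1241 = 2205.0 Mg Hg/yr.
Box B: F(B→C) = (2205.0 + 278.5) − 431.0 = 2052.5 Mg Hg/yr.
Box C: F(C→D) = (2052.5 + 675.6) − 933.5 = 1794.6 Mg Hg/yr.
Box D: F(D→E) = (1794.6 + 752.2) − 609.9 = 1936.9 Mg Hg/yr.
Box E: F(E→F) = (1936.9 + 453.5) − 1184 = 1206.4 Mg Hg/yr.
Box F throughput = its input = 1206.4 Mg Hg/yr; τ = 8319 / 1206.4 = 6.896 yr.

6.90 yr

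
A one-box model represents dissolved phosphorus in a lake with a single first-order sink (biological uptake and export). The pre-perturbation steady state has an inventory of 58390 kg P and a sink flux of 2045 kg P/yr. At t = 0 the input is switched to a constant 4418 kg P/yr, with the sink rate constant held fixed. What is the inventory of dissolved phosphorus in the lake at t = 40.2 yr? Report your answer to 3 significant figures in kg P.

The sink rate constant is k = F₀/M₀ = 2045/58390 = 0.03502 yr⁻¹.
Solving dM/dt = F₁ − kM with M(0) = M₀ gives M(t) = F₁/k + (M₀ − F₁/k)·e^(−kt).
F₁/k = 4418/0.03502 = 126150 kg P; kt = 0.03502 × 40.2 = 1.408, e^(−kt) = 0.2446.
M(40.2) = 126150 + (58390 − 126150) × 0.2446 = 126150 − 16580 = 109570 kg P.

110000 kg P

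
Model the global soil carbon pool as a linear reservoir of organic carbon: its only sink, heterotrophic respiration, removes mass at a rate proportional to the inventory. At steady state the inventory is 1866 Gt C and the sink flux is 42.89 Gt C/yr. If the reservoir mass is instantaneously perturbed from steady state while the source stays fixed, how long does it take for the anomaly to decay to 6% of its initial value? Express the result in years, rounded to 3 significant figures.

122 yr

For a linear reservoir the anomaly decays as exp(−t/τ) with τ = M/F = 1866/42.89 = 43.51 yr.
exp(−t/τ) = 0.06 ⇒ t = −τ ln(0.06) = 43.51 × 2.813 = 122.4 yr.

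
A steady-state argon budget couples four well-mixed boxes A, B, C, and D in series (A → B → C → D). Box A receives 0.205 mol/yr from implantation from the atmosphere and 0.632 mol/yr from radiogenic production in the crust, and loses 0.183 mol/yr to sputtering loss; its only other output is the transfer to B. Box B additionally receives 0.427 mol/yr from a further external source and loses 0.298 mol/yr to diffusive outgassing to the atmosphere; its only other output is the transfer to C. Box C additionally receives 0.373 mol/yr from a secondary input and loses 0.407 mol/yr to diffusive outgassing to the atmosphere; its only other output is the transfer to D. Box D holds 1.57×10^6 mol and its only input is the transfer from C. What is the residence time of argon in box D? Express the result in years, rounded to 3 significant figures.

2.10×10^6 yr

Box A: F(A→B) = (0.205 + 0.632) − 0.183 = 0.65400 mol/yr.
Box B: F(B→C) = (0.65400 + 0.427) − 0.298 = 0.78300 mol/yr.
Box C: F(C→D) = (0.78300 + 0.373) − 0.407 = 0.74900 mol/yr.
Box D throughput = its input = 0.74900 mol/yr; τ = 1.57×10^6 / 0.74900 = 2.096×10^6 yr.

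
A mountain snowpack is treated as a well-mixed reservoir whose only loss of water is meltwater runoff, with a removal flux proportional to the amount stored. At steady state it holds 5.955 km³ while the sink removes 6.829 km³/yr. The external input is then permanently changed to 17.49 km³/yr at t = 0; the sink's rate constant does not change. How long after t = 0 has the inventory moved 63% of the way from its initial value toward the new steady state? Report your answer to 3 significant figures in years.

τ = M₀/F₀ = 5.955/6.829 = 0.8720 yr.
The remaining gap fraction is e^(−t/τ); 63% covered ⇒ e^(−t/τ) = 0.370.
t = −τ ln(0.370) = 0.8720 × 0.9943 = 0.8670 yr.

0.867 yr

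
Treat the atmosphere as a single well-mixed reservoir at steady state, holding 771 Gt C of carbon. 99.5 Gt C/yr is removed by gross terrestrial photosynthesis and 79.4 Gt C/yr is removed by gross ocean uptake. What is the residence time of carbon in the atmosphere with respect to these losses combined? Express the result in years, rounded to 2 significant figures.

4.3 yr

Total removal = 99.50 + 79.40 = 178.90 Gt C/yr.
τ = M / ΣF_out = 771 / 178.90 = 4.310 yr.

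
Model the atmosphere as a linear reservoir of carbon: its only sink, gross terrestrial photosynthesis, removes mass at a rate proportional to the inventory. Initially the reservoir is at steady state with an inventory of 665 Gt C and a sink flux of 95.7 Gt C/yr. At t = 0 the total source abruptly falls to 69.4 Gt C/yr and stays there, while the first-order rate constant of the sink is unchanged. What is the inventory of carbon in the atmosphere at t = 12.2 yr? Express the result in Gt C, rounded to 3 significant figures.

514 Gt C

The sink rate constant is k = F₀/M₀ = 95.7/665 = 0.1439 yr⁻¹.
Solving dM/dt = F₁ − kM with M(0) = M₀ gives M(t) = F₁/k + (M₀ − F₁/k)·e^(−kt).
F₁/k = 69.4/0.1439 = 482.25 Gt C; kt = 0.1439 × 12.2 = 1.756, e^(−kt) = 0.1728.
M(12.2) = 482.25 + (665 − 482.25) × 0.1728 = 482.25 + 31.58 = 513.82 Gt C.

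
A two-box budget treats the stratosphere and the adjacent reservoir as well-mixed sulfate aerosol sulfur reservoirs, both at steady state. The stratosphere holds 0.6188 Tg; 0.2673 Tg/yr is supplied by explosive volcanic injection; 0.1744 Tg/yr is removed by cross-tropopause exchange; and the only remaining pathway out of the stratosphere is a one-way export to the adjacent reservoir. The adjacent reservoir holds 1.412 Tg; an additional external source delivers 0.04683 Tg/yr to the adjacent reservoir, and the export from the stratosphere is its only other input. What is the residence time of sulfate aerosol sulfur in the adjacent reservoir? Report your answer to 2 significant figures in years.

10 yr

Balance the stratosphere: ΣF_in = 0.26730 Tg/yr.
Export to the adjacent reservoir = ΣF_in − (0.1744) = 0.092900 Tg/yr.
Total input to the adjacent reservoir = 0.092900 + 0.04683 = 0.13973 Tg/yr; at steady state this equals its total output.
τ = M / F = 1.412 / 0.13973 = 10.11 yr.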